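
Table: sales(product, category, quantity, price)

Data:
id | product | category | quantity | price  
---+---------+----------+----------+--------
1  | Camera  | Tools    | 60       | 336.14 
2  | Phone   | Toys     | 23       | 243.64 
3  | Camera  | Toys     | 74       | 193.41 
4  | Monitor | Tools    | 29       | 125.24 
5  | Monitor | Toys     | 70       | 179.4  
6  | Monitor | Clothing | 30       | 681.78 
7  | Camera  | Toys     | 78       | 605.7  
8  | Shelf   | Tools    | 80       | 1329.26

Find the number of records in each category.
SELECT category, COUNT(*) as count
FROM sales
GROUP BY category

Result:
  Clothing: 1
  Tools: 3
  Toys: 4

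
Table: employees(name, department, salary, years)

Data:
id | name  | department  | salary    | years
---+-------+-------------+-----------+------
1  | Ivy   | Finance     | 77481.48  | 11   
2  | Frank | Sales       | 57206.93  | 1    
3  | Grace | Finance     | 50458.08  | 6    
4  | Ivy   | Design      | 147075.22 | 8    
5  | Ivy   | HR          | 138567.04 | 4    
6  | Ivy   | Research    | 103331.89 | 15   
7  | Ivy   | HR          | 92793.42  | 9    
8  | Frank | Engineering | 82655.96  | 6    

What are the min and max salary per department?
SELECT department, MIN(salary), MAX(salary)
FROM employees
GROUP BY department

Result:
  Design: min=147075.22, max=147075.22
  Engineering: min=82655.96, max=82655.96
  Finance: min=50458.08, max=77481.48
  HR: min=92793.42, max=138567.04
  Research: min=103331.89, max=103331.89
  Sales: min=57206.93, max=57206.93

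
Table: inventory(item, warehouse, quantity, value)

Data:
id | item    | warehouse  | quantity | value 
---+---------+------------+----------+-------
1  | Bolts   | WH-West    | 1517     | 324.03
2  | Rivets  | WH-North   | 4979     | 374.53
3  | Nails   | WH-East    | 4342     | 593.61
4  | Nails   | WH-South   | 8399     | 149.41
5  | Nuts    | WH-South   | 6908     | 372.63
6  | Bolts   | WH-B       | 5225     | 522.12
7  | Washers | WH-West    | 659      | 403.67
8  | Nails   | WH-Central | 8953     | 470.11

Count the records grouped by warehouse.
SELECT warehouse, COUNT(*) as count
FROM inventory
GROUP BY warehouse

Result:
  WH-B: 1
  WH-Central: 1
  WH-East: 1
  WH-North: 1
  WH-South: 2
  WH-West: 2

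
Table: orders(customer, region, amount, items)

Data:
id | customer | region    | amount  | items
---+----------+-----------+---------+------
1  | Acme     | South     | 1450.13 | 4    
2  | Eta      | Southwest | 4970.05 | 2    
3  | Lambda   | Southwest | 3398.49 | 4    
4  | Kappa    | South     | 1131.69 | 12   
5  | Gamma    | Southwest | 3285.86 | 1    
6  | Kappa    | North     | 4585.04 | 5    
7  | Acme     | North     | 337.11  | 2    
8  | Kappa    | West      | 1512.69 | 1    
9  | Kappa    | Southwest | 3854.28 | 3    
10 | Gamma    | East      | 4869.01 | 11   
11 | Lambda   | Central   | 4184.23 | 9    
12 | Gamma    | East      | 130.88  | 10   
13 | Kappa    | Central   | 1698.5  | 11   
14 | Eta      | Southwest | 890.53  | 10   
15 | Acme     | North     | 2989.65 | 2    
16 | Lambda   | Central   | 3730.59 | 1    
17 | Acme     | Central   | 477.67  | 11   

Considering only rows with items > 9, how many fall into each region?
SELECT region, COUNT(*)
FROM orders
WHERE items > 9
GROUP BY region

Note: WHERE filters rows before grouping.

Result:
  Central: 2
  East: 2
  South: 1
  Southwest: 1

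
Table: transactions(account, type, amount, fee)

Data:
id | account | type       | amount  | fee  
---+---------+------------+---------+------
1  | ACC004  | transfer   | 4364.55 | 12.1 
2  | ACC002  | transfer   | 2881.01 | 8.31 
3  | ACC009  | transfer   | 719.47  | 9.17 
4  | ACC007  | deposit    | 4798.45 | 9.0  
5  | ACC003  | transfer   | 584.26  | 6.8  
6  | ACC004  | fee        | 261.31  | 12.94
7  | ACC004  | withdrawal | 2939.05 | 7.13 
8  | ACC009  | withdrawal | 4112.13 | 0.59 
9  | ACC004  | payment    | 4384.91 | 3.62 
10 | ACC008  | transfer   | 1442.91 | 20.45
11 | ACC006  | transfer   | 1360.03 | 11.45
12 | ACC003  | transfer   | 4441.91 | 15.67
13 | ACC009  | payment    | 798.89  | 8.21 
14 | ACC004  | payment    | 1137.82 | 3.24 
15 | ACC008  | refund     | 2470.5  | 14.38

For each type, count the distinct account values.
SELECT type, COUNT(DISTINCT account)
FROM transactions
GROUP BY type

Result:
  deposit: 1 distinct
  fee: 1 distinct
  payment: 2 distinct
  refund: 1 distinct
  transfer: 6 distinct
  withdrawal: 2 distinct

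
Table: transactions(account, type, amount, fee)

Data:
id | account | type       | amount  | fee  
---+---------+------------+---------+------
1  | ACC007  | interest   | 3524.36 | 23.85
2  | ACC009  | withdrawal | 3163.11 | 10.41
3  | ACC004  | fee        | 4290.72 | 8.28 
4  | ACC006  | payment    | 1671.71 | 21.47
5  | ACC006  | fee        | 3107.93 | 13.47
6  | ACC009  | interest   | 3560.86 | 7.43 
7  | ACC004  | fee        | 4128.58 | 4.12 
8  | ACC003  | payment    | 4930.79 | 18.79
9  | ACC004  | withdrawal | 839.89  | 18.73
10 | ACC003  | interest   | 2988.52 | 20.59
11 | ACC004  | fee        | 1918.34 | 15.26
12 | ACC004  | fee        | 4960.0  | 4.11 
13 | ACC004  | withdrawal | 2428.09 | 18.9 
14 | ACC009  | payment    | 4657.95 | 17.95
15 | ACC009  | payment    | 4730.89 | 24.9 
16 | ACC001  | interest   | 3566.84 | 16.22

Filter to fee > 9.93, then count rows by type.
SELECT type, COUNT(*)
FROM transactions
WHERE fee > 9.93
GROUP BY type

Note: WHERE filters rows before grouping.

Result:
  fee: 2
  interest: 3
  payment: 4
  withdrawal: 3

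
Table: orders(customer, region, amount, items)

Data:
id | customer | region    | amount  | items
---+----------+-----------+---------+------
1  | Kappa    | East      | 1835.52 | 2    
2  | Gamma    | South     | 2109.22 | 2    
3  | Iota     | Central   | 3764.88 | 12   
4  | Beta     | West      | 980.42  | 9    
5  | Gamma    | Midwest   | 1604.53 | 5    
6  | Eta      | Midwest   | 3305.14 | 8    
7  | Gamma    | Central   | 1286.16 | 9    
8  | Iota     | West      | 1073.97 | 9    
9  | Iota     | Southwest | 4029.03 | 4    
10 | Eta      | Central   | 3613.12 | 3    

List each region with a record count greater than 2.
SELECT region, COUNT(*) as cnt
FROM orders
GROUP BY region
HAVING COUNT(*) > 2

Result:
  Central: 3

Note: HAVING filters groups after aggregation, WHERE filters rows before.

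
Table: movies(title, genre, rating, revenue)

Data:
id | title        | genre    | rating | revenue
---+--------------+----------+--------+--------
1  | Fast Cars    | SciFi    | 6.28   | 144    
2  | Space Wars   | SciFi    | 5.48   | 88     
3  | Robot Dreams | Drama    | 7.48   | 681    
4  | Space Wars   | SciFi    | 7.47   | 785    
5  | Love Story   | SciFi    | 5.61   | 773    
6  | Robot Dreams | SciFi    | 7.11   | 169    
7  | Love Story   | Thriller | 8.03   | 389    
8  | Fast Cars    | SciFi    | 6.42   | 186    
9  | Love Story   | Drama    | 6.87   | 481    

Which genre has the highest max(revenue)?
SELECT genre, MAX(revenue) as val
FROM movies
GROUP BY genre
ORDER BY val DESC
LIMIT 1

Result: SciFi with max(revenue) = 785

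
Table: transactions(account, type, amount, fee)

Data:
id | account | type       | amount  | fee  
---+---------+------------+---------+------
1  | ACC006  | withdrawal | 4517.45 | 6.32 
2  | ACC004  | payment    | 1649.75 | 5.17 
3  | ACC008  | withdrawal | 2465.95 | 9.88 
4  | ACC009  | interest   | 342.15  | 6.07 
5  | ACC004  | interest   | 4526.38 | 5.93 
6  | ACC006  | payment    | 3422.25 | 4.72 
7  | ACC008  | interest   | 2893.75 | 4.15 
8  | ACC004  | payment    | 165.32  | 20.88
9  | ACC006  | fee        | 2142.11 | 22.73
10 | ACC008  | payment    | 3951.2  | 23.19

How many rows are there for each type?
SELECT type, COUNT(*) as count
FROM transactions
GROUP BY type

Result:
  fee: 1
  interest: 3
  payment: 4
  withdrawal: 2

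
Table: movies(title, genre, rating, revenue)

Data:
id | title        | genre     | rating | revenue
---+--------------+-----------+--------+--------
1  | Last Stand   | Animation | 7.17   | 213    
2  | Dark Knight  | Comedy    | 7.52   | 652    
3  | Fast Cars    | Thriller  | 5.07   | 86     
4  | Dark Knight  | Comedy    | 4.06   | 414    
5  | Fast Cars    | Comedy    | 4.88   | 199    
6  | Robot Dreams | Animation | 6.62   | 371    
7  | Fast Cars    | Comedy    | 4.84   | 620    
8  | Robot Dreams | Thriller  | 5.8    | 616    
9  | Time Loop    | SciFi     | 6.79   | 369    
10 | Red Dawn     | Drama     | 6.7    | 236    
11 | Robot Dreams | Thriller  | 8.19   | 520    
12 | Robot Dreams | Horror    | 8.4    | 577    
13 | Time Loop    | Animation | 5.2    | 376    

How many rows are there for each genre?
SELECT genre, COUNT(*) as count
FROM movies
GROUP BY genre

Result:
  Animation: 3
  Comedy: 4
  Drama: 1
  Horror: 1
  SciFi: 1
  Thriller: 3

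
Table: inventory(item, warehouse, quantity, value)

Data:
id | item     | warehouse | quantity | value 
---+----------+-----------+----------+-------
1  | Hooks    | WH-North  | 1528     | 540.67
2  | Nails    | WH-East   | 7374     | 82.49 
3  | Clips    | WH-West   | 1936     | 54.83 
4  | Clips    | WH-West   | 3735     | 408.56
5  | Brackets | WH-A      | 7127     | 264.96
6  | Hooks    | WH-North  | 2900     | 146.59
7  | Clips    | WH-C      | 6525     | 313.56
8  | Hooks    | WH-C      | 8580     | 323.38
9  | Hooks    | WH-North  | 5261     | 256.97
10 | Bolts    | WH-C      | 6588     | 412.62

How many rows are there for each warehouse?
SELECT warehouse, COUNT(*) as count
FROM inventory
GROUP BY warehouse

Result:
  WH-A: 1
  WH-C: 3
  WH-East: 1
  WH-North: 3
  WH-West: 2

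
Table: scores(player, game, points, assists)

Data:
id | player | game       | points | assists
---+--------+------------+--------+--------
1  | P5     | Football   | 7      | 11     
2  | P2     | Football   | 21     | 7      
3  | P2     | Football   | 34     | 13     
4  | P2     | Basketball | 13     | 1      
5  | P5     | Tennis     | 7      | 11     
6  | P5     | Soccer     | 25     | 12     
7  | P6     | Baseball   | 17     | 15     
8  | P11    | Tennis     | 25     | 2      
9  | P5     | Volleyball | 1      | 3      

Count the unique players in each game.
SELECT game, COUNT(DISTINCT player)
FROM scores
GROUP BY game

Result:
  Baseball: 1 distinct
  Basketball: 1 distinct
  Football: 2 distinct
  Soccer: 1 distinct
  Tennis: 2 distinct
  Volleyball: 1 distinct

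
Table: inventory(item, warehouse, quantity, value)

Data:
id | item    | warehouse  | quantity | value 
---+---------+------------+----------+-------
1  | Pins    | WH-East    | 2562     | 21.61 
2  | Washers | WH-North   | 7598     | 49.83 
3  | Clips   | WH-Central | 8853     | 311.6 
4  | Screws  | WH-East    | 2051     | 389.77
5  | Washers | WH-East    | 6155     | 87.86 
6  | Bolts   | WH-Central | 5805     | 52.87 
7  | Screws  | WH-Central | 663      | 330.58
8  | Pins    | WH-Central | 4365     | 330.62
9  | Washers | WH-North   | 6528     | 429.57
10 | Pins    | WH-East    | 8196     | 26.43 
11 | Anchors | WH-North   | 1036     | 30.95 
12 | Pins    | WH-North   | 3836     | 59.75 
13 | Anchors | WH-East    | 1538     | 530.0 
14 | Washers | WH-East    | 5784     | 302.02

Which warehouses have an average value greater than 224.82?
SELECT warehouse, AVG(value)
FROM inventory
GROUP BY warehouse
HAVING AVG(value) > 224.82

Result:
  WH-Central: avg=256.42
  WH-East: avg=226.28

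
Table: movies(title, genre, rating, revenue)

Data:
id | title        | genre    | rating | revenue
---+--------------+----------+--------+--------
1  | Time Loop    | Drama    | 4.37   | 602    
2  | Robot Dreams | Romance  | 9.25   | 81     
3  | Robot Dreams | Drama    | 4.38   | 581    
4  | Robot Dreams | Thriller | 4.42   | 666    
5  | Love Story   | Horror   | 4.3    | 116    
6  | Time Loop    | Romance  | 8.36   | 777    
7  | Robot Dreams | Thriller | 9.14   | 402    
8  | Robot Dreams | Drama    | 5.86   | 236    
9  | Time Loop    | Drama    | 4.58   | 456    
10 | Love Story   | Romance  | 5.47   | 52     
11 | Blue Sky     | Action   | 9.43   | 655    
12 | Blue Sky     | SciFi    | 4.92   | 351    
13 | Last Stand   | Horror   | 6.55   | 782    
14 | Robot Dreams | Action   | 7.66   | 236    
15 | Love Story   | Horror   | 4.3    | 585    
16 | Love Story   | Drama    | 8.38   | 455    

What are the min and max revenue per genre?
SELECT genre, MIN(revenue), MAX(revenue)
FROM movies
GROUP BY genre

Result:
  Action: min=236, max=655
  Drama: min=236, max=602
  Horror: min=116, max=782
  Romance: min=52, max=777
  SciFi: min=351, max=351
  Thriller: min=402, max=666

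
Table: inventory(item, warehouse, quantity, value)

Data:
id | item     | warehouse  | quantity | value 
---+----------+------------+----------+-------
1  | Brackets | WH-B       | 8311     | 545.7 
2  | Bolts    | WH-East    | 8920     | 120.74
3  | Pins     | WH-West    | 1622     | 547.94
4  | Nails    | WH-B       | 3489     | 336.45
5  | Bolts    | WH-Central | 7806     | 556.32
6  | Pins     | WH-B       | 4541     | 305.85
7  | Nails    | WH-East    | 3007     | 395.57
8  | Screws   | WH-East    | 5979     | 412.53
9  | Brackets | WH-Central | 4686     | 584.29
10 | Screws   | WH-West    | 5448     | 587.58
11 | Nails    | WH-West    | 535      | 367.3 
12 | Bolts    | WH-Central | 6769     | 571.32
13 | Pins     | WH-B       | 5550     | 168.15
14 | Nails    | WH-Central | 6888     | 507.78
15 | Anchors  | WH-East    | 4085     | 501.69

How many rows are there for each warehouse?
SELECT warehouse, COUNT(*) as count
FROM inventory
GROUP BY warehouse

Result:
  WH-B: 4
  WH-Central: 4
  WH-East: 4
  WH-West: 3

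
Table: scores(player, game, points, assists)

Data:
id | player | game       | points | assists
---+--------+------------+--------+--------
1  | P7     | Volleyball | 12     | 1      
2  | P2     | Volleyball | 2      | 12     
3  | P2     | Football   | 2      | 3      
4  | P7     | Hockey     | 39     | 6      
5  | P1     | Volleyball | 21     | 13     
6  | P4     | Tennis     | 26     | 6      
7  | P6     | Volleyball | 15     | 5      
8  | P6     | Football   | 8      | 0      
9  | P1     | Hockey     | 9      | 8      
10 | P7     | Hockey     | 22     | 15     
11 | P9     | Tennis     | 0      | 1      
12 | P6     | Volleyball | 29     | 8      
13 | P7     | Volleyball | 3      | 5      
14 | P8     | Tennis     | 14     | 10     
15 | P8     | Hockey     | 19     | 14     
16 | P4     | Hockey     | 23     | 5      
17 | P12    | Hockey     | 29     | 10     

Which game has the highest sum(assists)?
SELECT game, SUM(assists) as val
FROM scores
GROUP BY game
ORDER BY val DESC
LIMIT 1

Result: Hockey with sum(assists) = 58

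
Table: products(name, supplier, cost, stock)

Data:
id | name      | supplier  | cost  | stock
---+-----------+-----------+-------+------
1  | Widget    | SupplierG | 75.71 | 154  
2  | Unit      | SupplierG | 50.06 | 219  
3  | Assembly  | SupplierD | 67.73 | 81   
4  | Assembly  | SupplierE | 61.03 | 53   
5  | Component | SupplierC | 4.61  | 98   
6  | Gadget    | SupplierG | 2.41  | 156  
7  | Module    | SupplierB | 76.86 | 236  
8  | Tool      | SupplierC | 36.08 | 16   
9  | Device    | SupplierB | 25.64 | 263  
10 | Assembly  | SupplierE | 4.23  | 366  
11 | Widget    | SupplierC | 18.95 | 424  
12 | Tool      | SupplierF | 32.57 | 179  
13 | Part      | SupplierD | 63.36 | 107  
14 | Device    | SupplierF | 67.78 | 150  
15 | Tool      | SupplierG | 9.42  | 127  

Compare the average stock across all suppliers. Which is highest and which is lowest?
SELECT supplier, AVG(stock)
FROM products
GROUP BY supplier
ORDER BY AVG(stock)

All groups:
  SupplierD: 94.00
  SupplierG: 164.00
  SupplierF: 164.50
  SupplierC: 179.33
  SupplierE: 209.50
  SupplierB: 249.50

Highest: SupplierB (249.50)
Lowest: SupplierD (94.00)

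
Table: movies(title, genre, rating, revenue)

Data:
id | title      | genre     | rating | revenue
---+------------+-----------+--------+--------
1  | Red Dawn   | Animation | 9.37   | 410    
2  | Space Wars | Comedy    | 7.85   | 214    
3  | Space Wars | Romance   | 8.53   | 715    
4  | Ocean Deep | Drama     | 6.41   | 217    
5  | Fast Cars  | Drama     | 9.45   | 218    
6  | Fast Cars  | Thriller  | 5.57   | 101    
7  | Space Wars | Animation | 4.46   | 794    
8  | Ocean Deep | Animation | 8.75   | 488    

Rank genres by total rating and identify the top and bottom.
SELECT genre, SUM(rating)
FROM movies
GROUP BY genre
ORDER BY SUM(rating)

All groups:
  Thriller: 5.57
  Comedy: 7.85
  Romance: 8.53
  Drama: 15.86
  Animation: 22.58

Highest: Animation (22.58)
Lowest: Thriller (5.57)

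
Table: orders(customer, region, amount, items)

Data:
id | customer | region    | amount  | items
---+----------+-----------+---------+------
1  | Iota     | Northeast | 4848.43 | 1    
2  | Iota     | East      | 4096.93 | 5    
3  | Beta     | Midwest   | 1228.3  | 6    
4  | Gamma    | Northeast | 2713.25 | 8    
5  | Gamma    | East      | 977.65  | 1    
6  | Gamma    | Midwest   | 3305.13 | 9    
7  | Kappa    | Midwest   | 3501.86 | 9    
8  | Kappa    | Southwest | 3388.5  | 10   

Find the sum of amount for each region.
SELECT region, SUM(amount) as result
FROM orders
GROUP BY region

Result:
  East: 5074.58
  Midwest: 8035.29
  Northeast: 7561.68
  Southwest: 3388.50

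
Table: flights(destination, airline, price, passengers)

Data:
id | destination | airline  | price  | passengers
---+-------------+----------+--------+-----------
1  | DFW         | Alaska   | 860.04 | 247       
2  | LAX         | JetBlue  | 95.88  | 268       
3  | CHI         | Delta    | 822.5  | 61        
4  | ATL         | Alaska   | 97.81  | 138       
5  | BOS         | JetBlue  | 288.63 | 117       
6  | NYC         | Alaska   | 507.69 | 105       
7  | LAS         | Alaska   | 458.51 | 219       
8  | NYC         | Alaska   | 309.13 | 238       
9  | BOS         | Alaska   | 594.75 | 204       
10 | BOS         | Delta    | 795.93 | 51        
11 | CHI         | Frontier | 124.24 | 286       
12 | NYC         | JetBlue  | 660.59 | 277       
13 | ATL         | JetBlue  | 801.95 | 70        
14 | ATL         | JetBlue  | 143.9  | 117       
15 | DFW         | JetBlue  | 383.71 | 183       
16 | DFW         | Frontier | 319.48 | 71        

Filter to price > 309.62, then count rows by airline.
SELECT airline, COUNT(*)
FROM flights
WHERE price > 309.62
GROUP BY airline

Note: WHERE filters rows before grouping.

Result:
  Alaska: 4
  Delta: 2
  Frontier: 1
  JetBlue: 3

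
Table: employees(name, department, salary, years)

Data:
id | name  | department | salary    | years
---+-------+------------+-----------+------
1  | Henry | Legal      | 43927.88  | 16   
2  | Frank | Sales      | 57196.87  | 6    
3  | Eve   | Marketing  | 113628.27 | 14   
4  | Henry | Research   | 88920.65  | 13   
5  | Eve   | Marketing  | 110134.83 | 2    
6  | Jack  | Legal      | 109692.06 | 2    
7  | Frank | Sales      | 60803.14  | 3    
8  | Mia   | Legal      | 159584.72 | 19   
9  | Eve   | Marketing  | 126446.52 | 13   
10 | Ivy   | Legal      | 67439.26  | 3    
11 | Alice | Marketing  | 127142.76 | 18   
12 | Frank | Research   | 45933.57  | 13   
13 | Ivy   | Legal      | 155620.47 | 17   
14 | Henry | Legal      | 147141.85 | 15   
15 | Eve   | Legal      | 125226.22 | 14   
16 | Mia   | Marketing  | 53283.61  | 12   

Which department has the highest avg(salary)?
SELECT department, AVG(salary) as val
FROM employees
GROUP BY department
ORDER BY val DESC
LIMIT 1

Result: Legal with avg(salary) = 115518.92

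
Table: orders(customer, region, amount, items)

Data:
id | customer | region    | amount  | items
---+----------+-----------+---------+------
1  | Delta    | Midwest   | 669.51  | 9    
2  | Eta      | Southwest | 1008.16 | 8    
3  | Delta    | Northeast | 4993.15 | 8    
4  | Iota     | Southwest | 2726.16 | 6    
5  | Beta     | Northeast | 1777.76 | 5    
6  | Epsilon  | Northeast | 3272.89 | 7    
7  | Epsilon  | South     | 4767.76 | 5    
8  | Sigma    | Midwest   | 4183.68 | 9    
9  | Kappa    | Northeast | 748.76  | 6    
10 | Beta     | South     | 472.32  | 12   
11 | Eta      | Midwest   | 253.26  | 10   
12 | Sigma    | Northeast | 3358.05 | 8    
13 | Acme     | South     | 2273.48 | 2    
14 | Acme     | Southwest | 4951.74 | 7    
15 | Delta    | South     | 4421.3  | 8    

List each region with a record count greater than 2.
SELECT region, COUNT(*) as cnt
FROM orders
GROUP BY region
HAVING COUNT(*) > 2

Result:
  Midwest: 3
  Northeast: 5
  South: 4
  Southwest: 3

Note: HAVING filters groups after aggregation, WHERE filters rows before.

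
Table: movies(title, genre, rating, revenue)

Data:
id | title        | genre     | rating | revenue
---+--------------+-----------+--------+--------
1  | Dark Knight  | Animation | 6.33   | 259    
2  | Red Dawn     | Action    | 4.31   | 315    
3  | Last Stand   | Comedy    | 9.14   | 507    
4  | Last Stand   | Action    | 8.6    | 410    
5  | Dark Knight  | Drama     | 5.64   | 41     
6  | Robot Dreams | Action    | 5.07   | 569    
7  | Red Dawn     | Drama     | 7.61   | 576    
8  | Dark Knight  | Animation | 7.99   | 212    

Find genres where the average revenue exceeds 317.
SELECT genre, AVG(revenue)
FROM movies
GROUP BY genre
HAVING AVG(revenue) > 317

Result:
  Action: avg=431.33
  Comedy: avg=507.00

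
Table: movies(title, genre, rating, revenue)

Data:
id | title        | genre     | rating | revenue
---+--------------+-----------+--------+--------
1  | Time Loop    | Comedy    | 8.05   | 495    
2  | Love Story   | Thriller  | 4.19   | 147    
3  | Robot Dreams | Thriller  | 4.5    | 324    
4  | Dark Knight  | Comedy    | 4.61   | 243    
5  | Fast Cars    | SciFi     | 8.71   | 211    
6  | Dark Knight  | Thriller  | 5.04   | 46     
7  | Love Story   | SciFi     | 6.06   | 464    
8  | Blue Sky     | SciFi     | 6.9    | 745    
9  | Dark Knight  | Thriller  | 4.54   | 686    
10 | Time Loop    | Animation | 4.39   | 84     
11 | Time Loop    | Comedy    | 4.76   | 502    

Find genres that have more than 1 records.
SELECT genre, COUNT(*) as cnt
FROM movies
GROUP BY genre
HAVING COUNT(*) > 1

Result:
  Comedy: 3
  SciFi: 3
  Thriller: 4

Note: HAVING filters groups after aggregation, WHERE filters rows before.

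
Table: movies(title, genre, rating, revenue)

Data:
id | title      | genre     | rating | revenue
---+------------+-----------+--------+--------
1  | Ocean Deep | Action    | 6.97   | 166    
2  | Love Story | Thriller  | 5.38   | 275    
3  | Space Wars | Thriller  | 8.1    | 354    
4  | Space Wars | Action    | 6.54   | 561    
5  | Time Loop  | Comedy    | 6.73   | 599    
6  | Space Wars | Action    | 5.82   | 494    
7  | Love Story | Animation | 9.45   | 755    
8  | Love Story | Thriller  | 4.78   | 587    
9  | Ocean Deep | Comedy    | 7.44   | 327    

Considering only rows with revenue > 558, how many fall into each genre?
SELECT genre, COUNT(*)
FROM movies
WHERE revenue > 558
GROUP BY genre

Note: WHERE filters rows before grouping.

Result:
  Action: 1
  Animation: 1
  Comedy: 1
  Thriller: 1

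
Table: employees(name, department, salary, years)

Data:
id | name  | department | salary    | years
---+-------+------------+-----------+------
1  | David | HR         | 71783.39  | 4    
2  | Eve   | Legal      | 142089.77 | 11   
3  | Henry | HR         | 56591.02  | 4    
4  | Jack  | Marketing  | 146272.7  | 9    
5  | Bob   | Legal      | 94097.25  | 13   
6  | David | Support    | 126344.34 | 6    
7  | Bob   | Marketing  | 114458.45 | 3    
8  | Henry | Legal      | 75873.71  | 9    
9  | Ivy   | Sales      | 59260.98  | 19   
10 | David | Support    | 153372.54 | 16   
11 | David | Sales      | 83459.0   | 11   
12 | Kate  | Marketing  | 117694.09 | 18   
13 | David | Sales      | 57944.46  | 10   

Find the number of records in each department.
SELECT department, COUNT(*) as count
FROM employees
GROUP BY department

Result:
  HR: 2
  Legal: 3
  Marketing: 3
  Sales: 3
  Support: 2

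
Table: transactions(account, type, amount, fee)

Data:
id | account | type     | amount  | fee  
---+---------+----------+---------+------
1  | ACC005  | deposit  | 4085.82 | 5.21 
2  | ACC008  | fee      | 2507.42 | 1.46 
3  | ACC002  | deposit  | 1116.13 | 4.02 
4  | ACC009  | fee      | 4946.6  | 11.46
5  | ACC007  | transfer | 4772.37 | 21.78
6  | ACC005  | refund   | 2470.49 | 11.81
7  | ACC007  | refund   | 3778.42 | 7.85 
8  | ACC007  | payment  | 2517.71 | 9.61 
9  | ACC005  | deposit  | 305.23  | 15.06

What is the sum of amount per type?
SELECT type, SUM(amount) as result
FROM transactions
GROUP BY type

Result:
  deposit: 5507.18
  fee: 7454.02
  payment: 2517.71
  refund: 6248.91
  transfer: 4772.37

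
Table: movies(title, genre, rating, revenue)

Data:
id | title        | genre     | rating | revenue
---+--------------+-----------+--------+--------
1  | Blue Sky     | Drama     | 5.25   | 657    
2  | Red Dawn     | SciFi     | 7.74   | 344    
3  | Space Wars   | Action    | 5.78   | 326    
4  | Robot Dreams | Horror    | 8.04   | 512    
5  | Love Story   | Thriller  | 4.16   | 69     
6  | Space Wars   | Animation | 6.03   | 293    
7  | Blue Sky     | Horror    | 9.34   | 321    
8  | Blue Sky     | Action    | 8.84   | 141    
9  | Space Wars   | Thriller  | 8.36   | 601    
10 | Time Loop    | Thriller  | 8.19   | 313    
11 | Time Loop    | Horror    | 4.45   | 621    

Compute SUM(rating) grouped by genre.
SELECT genre, SUM(rating) as result
FROM movies
GROUP BY genre

Result:
  Action: 14.62
  Animation: 6.03
  Drama: 5.25
  Horror: 21.83
  SciFi: 7.74
  Thriller: 20.71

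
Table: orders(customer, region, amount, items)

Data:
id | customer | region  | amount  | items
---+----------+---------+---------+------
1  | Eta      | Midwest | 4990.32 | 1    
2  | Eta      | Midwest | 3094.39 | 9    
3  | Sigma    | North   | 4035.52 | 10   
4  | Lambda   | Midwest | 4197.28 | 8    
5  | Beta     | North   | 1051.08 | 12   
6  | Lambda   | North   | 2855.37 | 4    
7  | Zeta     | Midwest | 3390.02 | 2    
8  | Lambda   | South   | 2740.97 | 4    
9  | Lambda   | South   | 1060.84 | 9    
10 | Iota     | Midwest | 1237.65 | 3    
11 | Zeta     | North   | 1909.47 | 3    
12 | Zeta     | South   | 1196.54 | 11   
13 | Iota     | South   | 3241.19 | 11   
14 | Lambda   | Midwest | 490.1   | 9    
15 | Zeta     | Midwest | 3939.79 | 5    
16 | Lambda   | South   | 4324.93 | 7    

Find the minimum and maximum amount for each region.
SELECT region, MIN(amount), MAX(amount)
FROM orders
GROUP BY region

Result:
  Midwest: min=490.10, max=4990.32
  North: min=1051.08, max=4035.52
  South: min=1060.84, max=4324.93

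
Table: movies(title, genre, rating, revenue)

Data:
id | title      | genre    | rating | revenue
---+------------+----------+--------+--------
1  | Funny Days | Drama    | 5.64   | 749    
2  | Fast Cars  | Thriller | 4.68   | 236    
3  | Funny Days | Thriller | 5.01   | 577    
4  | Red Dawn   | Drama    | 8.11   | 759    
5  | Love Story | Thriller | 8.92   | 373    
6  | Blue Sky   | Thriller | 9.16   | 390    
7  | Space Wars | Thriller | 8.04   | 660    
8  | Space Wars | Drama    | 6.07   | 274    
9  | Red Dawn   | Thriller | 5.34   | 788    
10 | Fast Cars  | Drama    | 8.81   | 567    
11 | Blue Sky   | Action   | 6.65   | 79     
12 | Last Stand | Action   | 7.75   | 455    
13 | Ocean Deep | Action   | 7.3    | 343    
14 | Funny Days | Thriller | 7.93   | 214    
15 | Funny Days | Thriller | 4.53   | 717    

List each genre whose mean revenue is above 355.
SELECT genre, AVG(revenue)
FROM movies
GROUP BY genre
HAVING AVG(revenue) > 355

Result:
  Drama: avg=587.25
  Thriller: avg=494.38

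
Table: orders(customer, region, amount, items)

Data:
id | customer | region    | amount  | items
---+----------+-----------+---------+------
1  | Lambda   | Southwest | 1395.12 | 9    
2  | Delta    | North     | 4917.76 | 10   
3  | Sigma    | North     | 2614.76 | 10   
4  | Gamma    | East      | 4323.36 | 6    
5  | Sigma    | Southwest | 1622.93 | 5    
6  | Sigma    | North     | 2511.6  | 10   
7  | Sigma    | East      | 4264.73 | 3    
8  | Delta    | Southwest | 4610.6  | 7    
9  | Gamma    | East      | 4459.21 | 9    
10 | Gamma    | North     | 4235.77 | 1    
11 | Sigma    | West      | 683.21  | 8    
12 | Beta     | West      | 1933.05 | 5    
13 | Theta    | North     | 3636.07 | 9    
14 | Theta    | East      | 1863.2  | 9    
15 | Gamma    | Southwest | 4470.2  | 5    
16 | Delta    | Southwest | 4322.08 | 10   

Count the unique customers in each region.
SELECT region, COUNT(DISTINCT customer)
FROM orders
GROUP BY region

Result:
  East: 3 distinct
  North: 4 distinct
  Southwest: 4 distinct
  West: 2 distinct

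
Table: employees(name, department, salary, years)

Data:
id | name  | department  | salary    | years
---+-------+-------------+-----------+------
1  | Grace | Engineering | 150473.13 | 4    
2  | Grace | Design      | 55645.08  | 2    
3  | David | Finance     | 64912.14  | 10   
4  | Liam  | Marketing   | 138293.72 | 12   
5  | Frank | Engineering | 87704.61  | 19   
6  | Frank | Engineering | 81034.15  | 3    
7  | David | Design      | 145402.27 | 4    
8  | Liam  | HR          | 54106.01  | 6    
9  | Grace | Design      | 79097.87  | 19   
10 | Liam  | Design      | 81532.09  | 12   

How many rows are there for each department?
SELECT department, COUNT(*) as count
FROM employees
GROUP BY department

Result:
  Design: 4
  Engineering: 3
  Finance: 1
  HR: 1
  Marketing: 1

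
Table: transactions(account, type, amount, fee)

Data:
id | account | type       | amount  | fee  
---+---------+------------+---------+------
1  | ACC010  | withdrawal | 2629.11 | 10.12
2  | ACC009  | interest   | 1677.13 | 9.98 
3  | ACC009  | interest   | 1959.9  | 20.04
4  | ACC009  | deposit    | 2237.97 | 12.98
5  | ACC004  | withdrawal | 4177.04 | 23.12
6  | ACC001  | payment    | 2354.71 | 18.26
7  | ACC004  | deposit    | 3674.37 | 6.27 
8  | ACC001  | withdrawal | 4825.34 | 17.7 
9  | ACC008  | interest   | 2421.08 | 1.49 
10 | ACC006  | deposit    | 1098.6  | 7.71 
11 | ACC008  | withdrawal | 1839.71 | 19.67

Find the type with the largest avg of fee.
SELECT type, AVG(fee) as val
FROM transactions
GROUP BY type
ORDER BY val DESC
LIMIT 1

Result: payment with avg(fee) = 18.26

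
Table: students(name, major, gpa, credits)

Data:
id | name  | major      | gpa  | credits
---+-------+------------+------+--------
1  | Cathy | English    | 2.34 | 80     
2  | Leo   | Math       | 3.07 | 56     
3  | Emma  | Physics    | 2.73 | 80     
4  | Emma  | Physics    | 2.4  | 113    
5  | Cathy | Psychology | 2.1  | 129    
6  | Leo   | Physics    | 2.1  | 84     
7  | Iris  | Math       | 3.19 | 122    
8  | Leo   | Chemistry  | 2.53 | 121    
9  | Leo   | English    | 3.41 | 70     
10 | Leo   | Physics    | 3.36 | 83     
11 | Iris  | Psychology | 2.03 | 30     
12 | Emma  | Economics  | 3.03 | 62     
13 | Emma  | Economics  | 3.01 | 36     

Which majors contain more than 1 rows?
SELECT major, COUNT(*) as cnt
FROM students
GROUP BY major
HAVING COUNT(*) > 1

Result:
  Economics: 2
  English: 2
  Math: 2
  Physics: 4
  Psychology: 2

Note: HAVING filters groups after aggregation, WHERE filters rows before.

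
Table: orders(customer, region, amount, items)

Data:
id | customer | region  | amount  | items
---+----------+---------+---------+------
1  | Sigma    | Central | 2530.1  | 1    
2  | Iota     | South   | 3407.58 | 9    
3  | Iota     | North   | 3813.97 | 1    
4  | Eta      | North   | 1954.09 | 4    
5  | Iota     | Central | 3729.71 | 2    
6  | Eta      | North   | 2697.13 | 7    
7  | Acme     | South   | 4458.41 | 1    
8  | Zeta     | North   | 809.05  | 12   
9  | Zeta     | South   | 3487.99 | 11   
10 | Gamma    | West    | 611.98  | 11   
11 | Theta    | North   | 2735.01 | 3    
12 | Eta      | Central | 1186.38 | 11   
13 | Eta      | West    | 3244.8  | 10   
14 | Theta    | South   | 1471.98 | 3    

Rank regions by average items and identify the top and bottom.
SELECT region, AVG(items)
FROM orders
GROUP BY region
ORDER BY AVG(items)

All groups:
  Central: 4.67
  North: 5.40
  South: 6.00
  West: 10.50

Highest: West (10.50)
Lowest: Central (4.67)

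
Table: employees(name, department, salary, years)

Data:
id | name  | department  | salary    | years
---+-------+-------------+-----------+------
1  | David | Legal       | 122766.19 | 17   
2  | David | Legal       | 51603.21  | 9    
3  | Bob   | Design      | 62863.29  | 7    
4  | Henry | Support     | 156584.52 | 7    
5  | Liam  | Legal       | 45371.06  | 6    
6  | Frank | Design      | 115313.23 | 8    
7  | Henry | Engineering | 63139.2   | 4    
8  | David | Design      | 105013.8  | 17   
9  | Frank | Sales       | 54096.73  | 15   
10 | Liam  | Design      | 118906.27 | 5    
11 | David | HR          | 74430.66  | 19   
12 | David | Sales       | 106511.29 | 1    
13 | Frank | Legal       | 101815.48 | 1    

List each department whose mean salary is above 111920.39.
SELECT department, AVG(salary)
FROM employees
GROUP BY department
HAVING AVG(salary) > 111920.39

Result:
  Support: avg=156584.52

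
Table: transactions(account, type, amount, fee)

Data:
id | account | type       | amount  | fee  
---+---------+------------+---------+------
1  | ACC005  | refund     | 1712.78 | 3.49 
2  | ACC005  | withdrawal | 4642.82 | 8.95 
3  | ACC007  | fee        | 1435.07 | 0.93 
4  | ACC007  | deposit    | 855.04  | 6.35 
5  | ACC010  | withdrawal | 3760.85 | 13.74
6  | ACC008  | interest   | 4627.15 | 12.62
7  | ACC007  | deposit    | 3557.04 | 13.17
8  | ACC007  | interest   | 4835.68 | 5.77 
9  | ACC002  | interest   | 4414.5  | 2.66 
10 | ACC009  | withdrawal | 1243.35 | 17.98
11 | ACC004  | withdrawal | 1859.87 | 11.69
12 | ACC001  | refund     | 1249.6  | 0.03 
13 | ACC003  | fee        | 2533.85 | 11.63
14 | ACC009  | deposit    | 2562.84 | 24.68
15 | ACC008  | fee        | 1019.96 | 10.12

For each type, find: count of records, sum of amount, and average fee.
SELECT type,
       COUNT(*) as cnt,
       SUM(amount) as total_amount,
       AVG(fee) as avg_fee
FROM transactions
GROUP BY type

Result:
  deposit: 3 records, 6974.92 total amount, 14.73 avg fee
  fee: 3 records, 4988.88 total amount, 7.56 avg fee
  interest: 3 records, 13877.33 total amount, 7.02 avg fee
  refund: 2 records, 2962.38 total amount, 1.76 avg fee
  withdrawal: 4 records, 11506.89 total amount, 13.09 avg fee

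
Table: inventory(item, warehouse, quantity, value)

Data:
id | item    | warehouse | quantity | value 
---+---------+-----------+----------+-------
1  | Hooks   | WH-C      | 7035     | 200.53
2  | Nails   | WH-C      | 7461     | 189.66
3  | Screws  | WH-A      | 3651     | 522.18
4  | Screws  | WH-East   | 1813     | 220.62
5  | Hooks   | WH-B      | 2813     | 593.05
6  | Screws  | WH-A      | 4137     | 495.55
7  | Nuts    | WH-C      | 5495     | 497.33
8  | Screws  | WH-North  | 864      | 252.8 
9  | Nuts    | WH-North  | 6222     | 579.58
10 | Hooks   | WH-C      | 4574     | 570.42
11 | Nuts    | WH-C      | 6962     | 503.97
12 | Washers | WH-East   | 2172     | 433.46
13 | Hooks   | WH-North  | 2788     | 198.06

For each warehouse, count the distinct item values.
SELECT warehouse, COUNT(DISTINCT item)
FROM inventory
GROUP BY warehouse

Result:
  WH-A: 1 distinct
  WH-B: 1 distinct
  WH-C: 3 distinct
  WH-East: 2 distinct
  WH-North: 3 distinct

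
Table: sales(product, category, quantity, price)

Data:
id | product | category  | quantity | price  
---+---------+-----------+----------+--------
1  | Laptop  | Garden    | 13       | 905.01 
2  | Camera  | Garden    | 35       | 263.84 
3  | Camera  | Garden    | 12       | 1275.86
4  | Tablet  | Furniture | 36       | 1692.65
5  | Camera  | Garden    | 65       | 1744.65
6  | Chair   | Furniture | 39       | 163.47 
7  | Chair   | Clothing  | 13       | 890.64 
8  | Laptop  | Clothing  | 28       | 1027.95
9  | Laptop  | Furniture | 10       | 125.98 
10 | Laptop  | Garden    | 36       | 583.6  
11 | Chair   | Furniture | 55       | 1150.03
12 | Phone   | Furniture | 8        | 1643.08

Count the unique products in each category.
SELECT category, COUNT(DISTINCT product)
FROM sales
GROUP BY category

Result:
  Clothing: 2 distinct
  Furniture: 4 distinct
  Garden: 2 distinct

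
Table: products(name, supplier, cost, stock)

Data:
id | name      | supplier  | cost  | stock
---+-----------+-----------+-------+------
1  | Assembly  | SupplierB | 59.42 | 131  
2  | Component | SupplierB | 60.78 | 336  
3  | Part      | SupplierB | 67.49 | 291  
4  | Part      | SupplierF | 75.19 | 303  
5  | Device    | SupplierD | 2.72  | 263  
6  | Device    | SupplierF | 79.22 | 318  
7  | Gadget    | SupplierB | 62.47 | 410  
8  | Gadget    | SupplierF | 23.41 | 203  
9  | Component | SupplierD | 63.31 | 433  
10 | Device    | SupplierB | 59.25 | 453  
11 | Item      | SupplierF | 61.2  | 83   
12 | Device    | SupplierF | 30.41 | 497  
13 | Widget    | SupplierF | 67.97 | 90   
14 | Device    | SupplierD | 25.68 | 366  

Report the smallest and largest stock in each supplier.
SELECT supplier, MIN(stock), MAX(stock)
FROM products
GROUP BY supplier

Result:
  SupplierB: min=131, max=453
  SupplierD: min=263, max=433
  SupplierF: min=83, max=497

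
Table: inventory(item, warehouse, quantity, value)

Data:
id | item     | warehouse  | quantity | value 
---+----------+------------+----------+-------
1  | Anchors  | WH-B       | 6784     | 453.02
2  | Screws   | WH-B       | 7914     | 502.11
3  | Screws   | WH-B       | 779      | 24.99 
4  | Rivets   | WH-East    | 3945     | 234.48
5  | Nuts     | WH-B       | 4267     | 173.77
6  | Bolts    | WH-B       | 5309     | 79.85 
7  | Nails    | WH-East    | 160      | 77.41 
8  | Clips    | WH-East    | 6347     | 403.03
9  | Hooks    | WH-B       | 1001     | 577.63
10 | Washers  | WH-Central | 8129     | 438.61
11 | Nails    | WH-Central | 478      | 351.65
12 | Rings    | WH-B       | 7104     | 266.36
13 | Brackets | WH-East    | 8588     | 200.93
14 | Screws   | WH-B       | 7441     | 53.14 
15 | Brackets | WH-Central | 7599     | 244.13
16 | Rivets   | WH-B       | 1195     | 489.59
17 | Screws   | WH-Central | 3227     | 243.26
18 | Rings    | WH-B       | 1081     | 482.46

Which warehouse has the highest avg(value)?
SELECT warehouse, AVG(value) as val
FROM inventory
GROUP BY warehouse
ORDER BY val DESC
LIMIT 1

Result: WH-Central with avg(value) = 319.41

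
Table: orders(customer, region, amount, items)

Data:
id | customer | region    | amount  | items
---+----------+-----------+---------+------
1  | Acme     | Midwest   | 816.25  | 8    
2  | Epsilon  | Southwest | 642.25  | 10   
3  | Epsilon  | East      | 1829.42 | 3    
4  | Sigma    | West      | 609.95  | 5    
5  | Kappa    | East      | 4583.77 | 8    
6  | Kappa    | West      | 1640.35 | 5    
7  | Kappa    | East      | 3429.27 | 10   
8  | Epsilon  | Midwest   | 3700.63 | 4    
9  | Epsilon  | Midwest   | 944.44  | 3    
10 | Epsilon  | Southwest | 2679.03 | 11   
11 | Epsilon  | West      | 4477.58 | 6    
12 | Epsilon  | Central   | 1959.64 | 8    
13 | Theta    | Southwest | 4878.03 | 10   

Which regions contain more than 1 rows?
SELECT region, COUNT(*) as cnt
FROM orders
GROUP BY region
HAVING COUNT(*) > 1

Result:
  East: 3
  Midwest: 3
  Southwest: 3
  West: 3

Note: HAVING filters groups after aggregation, WHERE filters rows before.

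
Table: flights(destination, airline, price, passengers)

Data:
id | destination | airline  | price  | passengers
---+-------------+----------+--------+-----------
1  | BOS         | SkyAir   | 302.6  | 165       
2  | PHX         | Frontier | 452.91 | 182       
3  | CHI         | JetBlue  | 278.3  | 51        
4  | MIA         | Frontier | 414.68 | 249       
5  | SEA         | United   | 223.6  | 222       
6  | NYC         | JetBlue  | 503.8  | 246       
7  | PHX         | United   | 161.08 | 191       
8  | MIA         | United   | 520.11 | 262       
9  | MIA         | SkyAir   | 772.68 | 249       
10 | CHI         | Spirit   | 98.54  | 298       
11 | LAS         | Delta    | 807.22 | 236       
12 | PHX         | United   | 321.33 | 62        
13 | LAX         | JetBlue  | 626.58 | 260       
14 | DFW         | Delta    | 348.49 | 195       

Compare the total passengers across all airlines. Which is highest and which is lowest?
SELECT airline, SUM(passengers)
FROM flights
GROUP BY airline
ORDER BY SUM(passengers)

All groups:
  Spirit: 298
  SkyAir: 414
  Delta: 431
  Frontier: 431
  JetBlue: 557
  United: 737

Highest: United (737)
Lowest: Spirit (298)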